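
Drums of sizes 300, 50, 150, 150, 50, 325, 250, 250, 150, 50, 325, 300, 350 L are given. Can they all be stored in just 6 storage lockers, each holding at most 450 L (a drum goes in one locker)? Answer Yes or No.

No

Total = 2700 L; ⌈2700/450⌉ = 6.
7 drums each exceed half the capacity and cannot share a locker, forcing at least 7 storage lockers.
At least 7 storage lockers are required, but only 6 are allowed.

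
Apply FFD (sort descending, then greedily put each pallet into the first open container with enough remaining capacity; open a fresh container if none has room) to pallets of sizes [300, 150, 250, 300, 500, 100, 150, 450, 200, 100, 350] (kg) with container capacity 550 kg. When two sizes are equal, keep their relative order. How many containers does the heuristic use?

Sorted descending: 500, 450, 350, 300, 300, 250, 200, 150, 150, 100, 100.
  500 → container 1 (new)  [load 500/550]
  450 → container 2 (new)  [load 450/550]
  350 → container 3 (new)  [load 350/550]
  300 → container 4 (new)  [load 300/550]
  300 → container 5 (new)  [load 300/550]
  250 → container 4  [load 550/550]
  200 → container 3  [load 550/550]
  150 → container 5  [load 450/550]
  150 → container 6 (new)  [load 150/550]
  100 → container 2  [load 550/550]
  100 → container 5  [load 550/550]
6 containers opened.

6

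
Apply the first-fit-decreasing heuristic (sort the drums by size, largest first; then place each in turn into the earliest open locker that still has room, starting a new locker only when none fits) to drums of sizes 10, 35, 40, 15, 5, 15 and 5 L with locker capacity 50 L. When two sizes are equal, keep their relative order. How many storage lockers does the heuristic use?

3

Sorted descending: 40, 35, 15, 15, 10, 5, 5.
  40 → locker 1 (new)  [load 40/50]
  35 → locker 2 (new)  [load 35/50]
  15 → locker 2  [load 50/50]
  15 → locker 3 (new)  [load 15/50]
  10 → locker 1  [load 50/50]
  5 → locker 3  [load 20/50]
  5 → locker 3  [load 25/50]
3 storage lockers opened.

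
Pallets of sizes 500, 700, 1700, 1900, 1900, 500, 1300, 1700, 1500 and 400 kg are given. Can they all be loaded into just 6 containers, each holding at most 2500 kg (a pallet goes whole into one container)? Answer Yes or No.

A valid assignment using 6 containers:
  container 1: 1900 + 500 = 2400
  container 2: 1900 + 500 = 2400
  container 3: 1700 + 700 = 2400
  container 4: 1700 + 400 = 2100
  container 5: 1500 = 1500
  container 6: 1300 = 1300
Every load is within 2500 kg, so 6 containers suffice.

Yes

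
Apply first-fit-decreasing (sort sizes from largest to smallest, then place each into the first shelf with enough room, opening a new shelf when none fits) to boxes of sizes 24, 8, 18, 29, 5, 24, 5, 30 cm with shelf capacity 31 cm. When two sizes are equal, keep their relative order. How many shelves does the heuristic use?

Sorted descending: 30, 29, 24, 24, 18, 8, 5, 5.
  30 → shelf 1 (new)  [load 30/31]
  29 → shelf 2 (new)  [load 29/31]
  24 → shelf 3 (new)  [load 24/31]
  24 → shelf 4 (new)  [load 24/31]
  18 → shelf 5 (new)  [load 18/31]
  8 → shelf 5  [load 26/31]
  5 → shelf 3  [load 29/31]
  5 → shelf 4  [load 29/31]
5 shelves opened.

5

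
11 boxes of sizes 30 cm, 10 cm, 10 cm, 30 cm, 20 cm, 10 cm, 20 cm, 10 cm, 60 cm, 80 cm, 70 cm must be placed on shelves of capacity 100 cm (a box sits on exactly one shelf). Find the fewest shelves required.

Total = 80 + 70 + 60 + 30 + 30 + 20 + 20 + 10 + 10 + 10 + 10 = 350 cm.
Lower bound: ⌈350/100⌉ = 4 shelves.
A packing using 4 shelves:
  shelf 1: 80 + 20 = 100
  shelf 2: 70 + 30 = 100
  shelf 3: 60 + 30 + 10 = 100
  shelf 4: 20 + 10 + 10 + 10 = 50
This matches the lower bound, so 4 is optimal.

4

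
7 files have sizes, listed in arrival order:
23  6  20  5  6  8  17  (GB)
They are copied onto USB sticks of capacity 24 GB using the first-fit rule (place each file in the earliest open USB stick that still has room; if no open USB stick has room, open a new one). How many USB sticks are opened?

5

  23 → USB stick 1 (new)  [load 23/24]
  6 → USB stick 2 (new)  [load 6/24]
  20 → USB stick 3 (new)  [load 20/24]
  5 → USB stick 2  [load 11/24]
  6 → USB stick 2  [load 17/24]
  8 → USB stick 4 (new)  [load 8/24]
  17 → USB stick 5 (new)  [load 17/24]
5 USB sticks opened.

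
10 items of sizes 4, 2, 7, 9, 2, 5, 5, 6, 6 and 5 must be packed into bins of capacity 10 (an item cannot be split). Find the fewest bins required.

Total = 9 + 7 + 6 + 6 + 5 + 5 + 5 + 4 + 2 + 2 = 51.
Lower bound: ⌈51/10⌉ = 6 bins.
A packing using 6 bins:
  bin 1: 9 = 9
  bin 2: 7 + 2 = 9
  bin 3: 6 + 4 = 10
  bin 4: 6 + 2 = 8
  bin 5: 5 + 5 = 10
  bin 6: 5 = 5
This matches the lower bound, so 6 is optimal.

6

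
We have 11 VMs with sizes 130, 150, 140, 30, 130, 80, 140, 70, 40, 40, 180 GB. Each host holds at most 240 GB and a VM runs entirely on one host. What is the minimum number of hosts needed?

6

Total = 180 + 150 + 140 + 140 + 130 + 130 + 80 + 70 + 40 + 40 + 30 = 1130 GB.
Lower bound: ⌈1130/240⌉ = 5 hosts.
Also, 6 VMs each exceed 120 GB, and no two of those can share a host, so at least 6 hosts are needed.
A packing using 6 hosts:
  host 1: 180 + 40 = 220
  host 2: 150 + 80 = 230
  host 3: 140 + 70 + 30 = 240
  host 4: 140 + 40 = 180
  host 5: 130 = 130
  host 6: 130 = 130
This matches the lower bound, so 6 is optimal.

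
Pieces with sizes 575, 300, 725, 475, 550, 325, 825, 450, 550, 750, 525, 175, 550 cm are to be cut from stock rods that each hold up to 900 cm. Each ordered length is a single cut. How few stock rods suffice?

10

Total = 825 + 750 + 725 + 575 + 550 + 550 + 550 + 525 + 475 + 450 + 325 + 300 + 175 = 6775 cm.
Lower bound: ⌈6775/900⌉ = 8 stock rods.
Also, 9 pieces each exceed 450 cm, and no two of those can share a stock rod, so at least 9 stock rods are needed.
A packing using 10 stock rods:
  stock rod 1: 825 = 825
  stock rod 2: 750 = 750
  stock rod 3: 725 + 175 = 900
  stock rod 4: 575 + 325 = 900
  stock rod 5: 550 + 300 = 850
  stock rod 6: 550 = 550
  stock rod 7: 550 = 550
  stock rod 8: 525 = 525
  stock rod 9: 475 = 475
  stock rod 10: 450 = 450
No arrangement into 9 stock rods stays within capacity, so 10 is optimal.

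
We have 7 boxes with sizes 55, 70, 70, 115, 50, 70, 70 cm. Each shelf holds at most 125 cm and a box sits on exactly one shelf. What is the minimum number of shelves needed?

5

Total = 115 + 70 + 70 + 70 + 70 + 55 + 50 = 500 cm.
Lower bound: ⌈500/125⌉ = 4 shelves.
Also, 5 boxes each exceed 125/2 cm, and no two of those can share a shelf, so at least 5 shelves are needed.
A packing using 5 shelves:
  shelf 1: 115 = 115
  shelf 2: 70 + 55 = 125
  shelf 3: 70 + 50 = 120
  shelf 4: 70 = 70
  shelf 5: 70 = 70
This matches the lower bound, so 5 is optimal.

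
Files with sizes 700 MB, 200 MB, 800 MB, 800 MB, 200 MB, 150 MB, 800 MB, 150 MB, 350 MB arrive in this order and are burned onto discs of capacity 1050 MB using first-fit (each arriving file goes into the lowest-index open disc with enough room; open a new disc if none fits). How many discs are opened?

  700 → disc 1 (new)  [load 700/1050]
  200 → disc 1  [load 900/1050]
  800 → disc 2 (new)  [load 800/1050]
  800 → disc 3 (new)  [load 800/1050]
  200 → disc 2  [load 1000/1050]
  150 → disc 1  [load 1050/1050]
  800 → disc 4 (new)  [load 800/1050]
  150 → disc 3  [load 950/1050]
  350 → disc 5 (new)  [load 350/1050]
5 discs opened.

5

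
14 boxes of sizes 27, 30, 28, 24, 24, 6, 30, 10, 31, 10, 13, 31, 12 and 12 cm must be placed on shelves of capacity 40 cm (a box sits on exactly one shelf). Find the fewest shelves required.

Total = 31 + 31 + 30 + 30 + 28 + 27 + 24 + 24 + 13 + 12 + 12 + 10 + 10 + 6 = 288 cm.
Lower bound: ⌈288/40⌉ = 8 shelves.
A packing using 8 shelves:
  shelf 1: 31 + 6 = 37
  shelf 2: 31 = 31
  shelf 3: 30 + 10 = 40
  shelf 4: 30 + 10 = 40
  shelf 5: 28 + 12 = 40
  shelf 6: 27 + 13 = 40
  shelf 7: 24 + 12 = 36
  shelf 8: 24 = 24
This matches the lower bound, so 8 is optimal.

8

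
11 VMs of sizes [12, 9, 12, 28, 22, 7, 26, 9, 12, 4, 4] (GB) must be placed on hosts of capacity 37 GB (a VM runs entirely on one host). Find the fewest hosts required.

4

Total = 28 + 26 + 22 + 12 + 12 + 12 + 9 + 9 + 7 + 4 + 4 = 145 GB.
Lower bound: ⌈145/37⌉ = 4 hosts.
A packing using 4 hosts:
  host 1: 28 + 9 = 37
  host 2: 26 + 7 + 4 = 37
  host 3: 22 + 12 = 34
  host 4: 12 + 12 + 9 + 4 = 37
This matches the lower bound, so 4 is optimal.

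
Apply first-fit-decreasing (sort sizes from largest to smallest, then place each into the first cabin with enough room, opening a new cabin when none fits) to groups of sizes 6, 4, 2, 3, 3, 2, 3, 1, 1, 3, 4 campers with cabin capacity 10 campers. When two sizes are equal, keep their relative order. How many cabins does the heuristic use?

Sorted descending: 6, 4, 4, 3, 3, 3, 3, 2, 2, 1, 1.
  6 → cabin 1 (new)  [load 6/10]
  4 → cabin 1  [load 10/10]
  4 → cabin 2 (new)  [load 4/10]
  3 → cabin 2  [load 7/10]
  3 → cabin 2  [load 10/10]
  3 → cabin 3 (new)  [load 3/10]
  3 → cabin 3  [load 6/10]
  2 → cabin 3  [load 8/10]
  2 → cabin 3  [load 10/10]
  1 → cabin 4 (new)  [load 1/10]
  1 → cabin 4  [load 2/10]
4 cabins opened.

4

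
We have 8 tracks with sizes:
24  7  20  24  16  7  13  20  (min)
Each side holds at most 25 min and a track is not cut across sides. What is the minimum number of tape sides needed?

6

Total = 24 + 24 + 20 + 20 + 16 + 13 + 7 + 7 = 131 min.
Lower bound: ⌈131/25⌉ = 6 tape sides.
A packing using 6 tape sides:
  side 1: 24 = 24
  side 2: 24 = 24
  side 3: 20 = 20
  side 4: 20 = 20
  side 5: 16 + 7 = 23
  side 6: 13 + 7 = 20
This matches the lower bound, so 6 is optimal.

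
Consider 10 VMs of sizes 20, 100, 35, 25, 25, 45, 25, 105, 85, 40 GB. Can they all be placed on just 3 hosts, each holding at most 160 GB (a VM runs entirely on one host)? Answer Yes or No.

No

Total = 505 GB; ⌈505/160⌉ = 4.
At least 4 hosts are required, but only 3 are allowed.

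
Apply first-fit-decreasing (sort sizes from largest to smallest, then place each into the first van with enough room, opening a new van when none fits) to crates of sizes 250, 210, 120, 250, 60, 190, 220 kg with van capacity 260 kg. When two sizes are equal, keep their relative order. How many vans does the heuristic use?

6

Sorted descending: 250, 250, 220, 210, 190, 120, 60.
  250 → van 1 (new)  [load 250/260]
  250 → van 2 (new)  [load 250/260]
  220 → van 3 (new)  [load 220/260]
  210 → van 4 (new)  [load 210/260]
  190 → van 5 (new)  [load 190/260]
  120 → van 6 (new)  [load 120/260]
  60 → van 5  [load 250/260]
6 vans opened.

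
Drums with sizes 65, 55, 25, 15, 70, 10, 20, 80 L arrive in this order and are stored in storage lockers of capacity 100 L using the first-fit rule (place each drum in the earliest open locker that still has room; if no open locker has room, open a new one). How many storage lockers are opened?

4

  65 → locker 1 (new)  [load 65/100]
  55 → locker 2 (new)  [load 55/100]
  25 → locker 1  [load 90/100]
  15 → locker 2  [load 70/100]
  70 → locker 3 (new)  [load 70/100]
  10 → locker 1  [load 100/100]
  20 → locker 2  [load 90/100]
  80 → locker 4 (new)  [load 80/100]
4 storage lockers opened.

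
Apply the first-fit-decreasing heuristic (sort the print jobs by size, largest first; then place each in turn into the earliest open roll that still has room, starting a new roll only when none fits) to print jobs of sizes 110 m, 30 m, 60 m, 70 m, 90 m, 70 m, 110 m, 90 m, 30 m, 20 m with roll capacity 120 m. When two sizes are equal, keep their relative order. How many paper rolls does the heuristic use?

7

Sorted descending: 110, 110, 90, 90, 70, 70, 60, 30, 30, 20.
  110 → roll 1 (new)  [load 110/120]
  110 → roll 2 (new)  [load 110/120]
  90 → roll 3 (new)  [load 90/120]
  90 → roll 4 (new)  [load 90/120]
  70 → roll 5 (new)  [load 70/120]
  70 → roll 6 (new)  [load 70/120]
  60 → roll 7 (new)  [load 60/120]
  30 → roll 3  [load 120/120]
  30 → roll 4  [load 120/120]
  20 → roll 5  [load 90/120]
7 paper rolls opened.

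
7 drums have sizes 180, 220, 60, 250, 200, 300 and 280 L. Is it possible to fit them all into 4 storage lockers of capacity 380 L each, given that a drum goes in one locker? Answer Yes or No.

Total = 1490 L; ⌈1490/380⌉ = 4.
5 drums each exceed half the capacity and cannot share a locker, forcing at least 5 storage lockers.
At least 5 storage lockers are required, but only 4 are allowed.

No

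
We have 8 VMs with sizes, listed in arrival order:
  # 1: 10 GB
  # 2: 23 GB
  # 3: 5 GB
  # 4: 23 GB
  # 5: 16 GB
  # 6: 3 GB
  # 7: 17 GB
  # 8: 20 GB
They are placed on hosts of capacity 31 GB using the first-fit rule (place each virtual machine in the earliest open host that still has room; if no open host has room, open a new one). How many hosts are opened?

  10 → host 1 (new)  [load 10/31]
  23 → host 2 (new)  [load 23/31]
  5 → host 1  [load 15/31]
  23 → host 3 (new)  [load 23/31]
  16 → host 1  [load 31/31]
  3 → host 2  [load 26/31]
  17 → host 4 (new)  [load 17/31]
  20 → host 5 (new)  [load 20/31]
5 hosts opened.

5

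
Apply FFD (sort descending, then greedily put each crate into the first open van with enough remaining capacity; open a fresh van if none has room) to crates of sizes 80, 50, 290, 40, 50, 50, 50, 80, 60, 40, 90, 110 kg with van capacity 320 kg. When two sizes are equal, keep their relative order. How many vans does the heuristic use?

4

Sorted descending: 290, 110, 90, 80, 80, 60, 50, 50, 50, 50, 40, 40.
  290 → van 1 (new)  [load 290/320]
  110 → van 2 (new)  [load 110/320]
  90 → van 2  [load 200/320]
  80 → van 2  [load 280/320]
  80 → van 3 (new)  [load 80/320]
  60 → van 3  [load 140/320]
  50 → van 3  [load 190/320]
  50 → van 3  [load 240/320]
  50 → van 3  [load 290/320]
  50 → van 4 (new)  [load 50/320]
  40 → van 2  [load 320/320]
  40 → van 4  [load 90/320]
4 vans opened.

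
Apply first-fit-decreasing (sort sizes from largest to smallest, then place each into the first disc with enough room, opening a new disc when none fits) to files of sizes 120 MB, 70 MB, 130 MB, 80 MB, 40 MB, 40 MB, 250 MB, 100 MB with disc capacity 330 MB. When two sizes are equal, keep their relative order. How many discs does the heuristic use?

Sorted descending: 250, 130, 120, 100, 80, 70, 40, 40.
  250 → disc 1 (new)  [load 250/330]
  130 → disc 2 (new)  [load 130/330]
  120 → disc 2  [load 250/330]
  100 → disc 3 (new)  [load 100/330]
  80 → disc 1  [load 330/330]
  70 → disc 2  [load 320/330]
  40 → disc 3  [load 140/330]
  40 → disc 3  [load 180/330]
3 discs opened.

3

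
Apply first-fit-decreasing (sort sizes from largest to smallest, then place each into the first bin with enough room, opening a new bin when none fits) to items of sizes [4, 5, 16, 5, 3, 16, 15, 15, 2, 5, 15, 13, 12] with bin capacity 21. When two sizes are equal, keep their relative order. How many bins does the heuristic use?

7

Sorted descending: 16, 16, 15, 15, 15, 13, 12, 5, 5, 5, 4, 3, 2.
  16 → bin 1 (new)  [load 16/21]
  16 → bin 2 (new)  [load 16/21]
  15 → bin 3 (new)  [load 15/21]
  15 → bin 4 (new)  [load 15/21]
  15 → bin 5 (new)  [load 15/21]
  13 → bin 6 (new)  [load 13/21]
  12 → bin 7 (new)  [load 12/21]
  5 → bin 1  [load 21/21]
  5 → bin 2  [load 21/21]
  5 → bin 3  [load 20/21]
  4 → bin 4  [load 19/21]
  3 → bin 5  [load 18/21]
  2 → bin 4  [load 21/21]
7 bins opened.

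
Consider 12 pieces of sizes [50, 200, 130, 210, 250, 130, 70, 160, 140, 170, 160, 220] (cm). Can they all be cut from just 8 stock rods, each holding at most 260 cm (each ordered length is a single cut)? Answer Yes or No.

No

Total = 1890 cm; ⌈1890/260⌉ = 8.
The bound of 8 does not rule out 8, but exhaustive search shows no assignment into 8 stock rods of capacity 260 cm exists — the minimum is 9.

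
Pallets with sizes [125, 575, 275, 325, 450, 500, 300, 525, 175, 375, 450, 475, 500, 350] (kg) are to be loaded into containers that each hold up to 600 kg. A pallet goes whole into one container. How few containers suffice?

Total = 575 + 525 + 500 + 500 + 475 + 450 + 450 + 375 + 350 + 325 + 300 + 275 + 175 + 125 = 5400 kg.
Lower bound: ⌈5400/600⌉ = 9 containers.
Also, 10 pallets each exceed 300 kg, and no two of those can share a container, so at least 10 containers are needed.
A packing using 11 containers:
  container 1: 575 = 575
  container 2: 525 = 525
  container 3: 500 = 500
  container 4: 500 = 500
  container 5: 475 + 125 = 600
  container 6: 450 = 450
  container 7: 450 = 450
  container 8: 375 + 175 = 550
  container 9: 350 = 350
  container 10: 325 + 275 = 600
  container 11: 300 = 300
No arrangement into 10 containers stays within capacity, so 11 is optimal.

11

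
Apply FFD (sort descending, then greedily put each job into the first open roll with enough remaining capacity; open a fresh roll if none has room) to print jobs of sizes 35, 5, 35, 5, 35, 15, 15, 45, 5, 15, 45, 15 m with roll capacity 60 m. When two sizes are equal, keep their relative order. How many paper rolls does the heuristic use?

5

Sorted descending: 45, 45, 35, 35, 35, 15, 15, 15, 15, 5, 5, 5.
  45 → roll 1 (new)  [load 45/60]
  45 → roll 2 (new)  [load 45/60]
  35 → roll 3 (new)  [load 35/60]
  35 → roll 4 (new)  [load 35/60]
  35 → roll 5 (new)  [load 35/60]
  15 → roll 1  [load 60/60]
  15 → roll 2  [load 60/60]
  15 → roll 3  [load 50/60]
  15 → roll 4  [load 50/60]
  5 → roll 3  [load 55/60]
  5 → roll 3  [load 60/60]
  5 → roll 4  [load 55/60]
5 paper rolls opened.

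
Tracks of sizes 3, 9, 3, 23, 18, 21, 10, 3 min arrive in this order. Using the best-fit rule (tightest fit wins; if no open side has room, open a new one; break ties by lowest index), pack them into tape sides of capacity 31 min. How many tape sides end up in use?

  3 → side 1 (new)  [load 3/31]
  9 → side 1  [load 12/31]
  3 → side 1  [load 15/31]
  23 → side 2 (new)  [load 23/31]
  18 → side 3 (new)  [load 18/31]
  21 → side 4 (new)  [load 21/31]
  10 → side 4  [load 31/31]
  3 → side 2  [load 26/31]
4 tape sides opened.

4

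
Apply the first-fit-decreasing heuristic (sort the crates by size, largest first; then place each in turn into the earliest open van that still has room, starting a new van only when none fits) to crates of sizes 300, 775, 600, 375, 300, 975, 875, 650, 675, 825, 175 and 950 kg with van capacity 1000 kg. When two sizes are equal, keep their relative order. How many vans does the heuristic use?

Sorted descending: 975, 950, 875, 825, 775, 675, 650, 600, 375, 300, 300, 175.
  975 → van 1 (new)  [load 975/1000]
  950 → van 2 (new)  [load 950/1000]
  875 → van 3 (new)  [load 875/1000]
  825 → van 4 (new)  [load 825/1000]
  775 → van 5 (new)  [load 775/1000]
  675 → van 6 (new)  [load 675/1000]
  650 → van 7 (new)  [load 650/1000]
  600 → van 8 (new)  [load 600/1000]
  375 → van 8  [load 975/1000]
  300 → van 6  [load 975/1000]
  300 → van 7  [load 950/1000]
  175 → van 4  [load 1000/1000]
8 vans opened.

8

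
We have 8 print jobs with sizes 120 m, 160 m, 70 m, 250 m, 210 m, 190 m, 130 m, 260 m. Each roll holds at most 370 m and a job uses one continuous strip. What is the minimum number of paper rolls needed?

Total = 260 + 250 + 210 + 190 + 160 + 130 + 120 + 70 = 1390 m.
Lower bound: ⌈1390/370⌉ = 4 paper rolls.
A packing using 4 paper rolls:
  roll 1: 260 + 70 = 330
  roll 2: 250 + 120 = 370
  roll 3: 210 + 160 = 370
  roll 4: 190 + 130 = 320
This matches the lower bound, so 4 is optimal.

4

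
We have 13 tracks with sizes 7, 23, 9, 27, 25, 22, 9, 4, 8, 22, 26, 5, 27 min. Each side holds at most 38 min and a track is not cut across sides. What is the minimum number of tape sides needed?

7

Total = 27 + 27 + 26 + 25 + 23 + 22 + 22 + 9 + 9 + 8 + 7 + 5 + 4 = 214 min.
Lower bound: ⌈214/38⌉ = 6 tape sides.
Also, 7 tracks each exceed 19 min, and no two of those can share a side, so at least 7 tape sides are needed.
A packing using 7 tape sides:
  side 1: 27 + 9 = 36
  side 2: 27 + 9 = 36
  side 3: 26 + 8 + 4 = 38
  side 4: 25 + 7 + 5 = 37
  side 5: 23 = 23
  side 6: 22 = 22
  side 7: 22 = 22
This matches the lower bound, so 7 is optimal.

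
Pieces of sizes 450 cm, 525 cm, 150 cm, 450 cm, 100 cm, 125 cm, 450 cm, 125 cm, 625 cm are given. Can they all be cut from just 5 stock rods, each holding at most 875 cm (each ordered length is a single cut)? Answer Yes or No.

Yes

A valid assignment using 5 stock rods:
  stock rod 1: 625 + 150 + 100 = 875
  stock rod 2: 525 + 125 + 125 = 775
  stock rod 3: 450 = 450
  stock rod 4: 450 = 450
  stock rod 5: 450 = 450
Every load is within 875 cm, so 5 stock rods suffice.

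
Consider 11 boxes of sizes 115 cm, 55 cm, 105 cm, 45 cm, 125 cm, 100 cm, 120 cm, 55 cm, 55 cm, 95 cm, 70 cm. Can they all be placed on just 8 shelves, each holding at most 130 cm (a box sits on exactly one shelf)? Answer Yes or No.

No

Total = 940 cm; ⌈940/130⌉ = 8.
The bound of 8 does not rule out 8, but exhaustive search shows no assignment into 8 shelves of capacity 130 cm exists — the minimum is 9.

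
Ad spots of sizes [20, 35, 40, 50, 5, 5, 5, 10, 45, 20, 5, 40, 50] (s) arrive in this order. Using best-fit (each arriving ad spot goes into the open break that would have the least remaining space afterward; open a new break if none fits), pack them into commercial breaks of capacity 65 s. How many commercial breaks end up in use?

  20 → break 1 (new)  [load 20/65]
  35 → break 1  [load 55/65]
  40 → break 2 (new)  [load 40/65]
  50 → break 3 (new)  [load 50/65]
  5 → break 1  [load 60/65]
  5 → break 1  [load 65/65]
  5 → break 3  [load 55/65]
  10 → break 3  [load 65/65]
  45 → break 4 (new)  [load 45/65]
  20 → break 4  [load 65/65]
  5 → break 2  [load 45/65]
  40 → break 5 (new)  [load 40/65]
  50 → break 6 (new)  [load 50/65]
6 commercial breaks opened.

6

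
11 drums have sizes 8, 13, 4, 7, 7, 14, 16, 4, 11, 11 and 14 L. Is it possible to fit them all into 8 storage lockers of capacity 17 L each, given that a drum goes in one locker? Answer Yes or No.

A valid assignment using 8 storage lockers:
  locker 1: 16 = 16
  locker 2: 14 = 14
  locker 3: 14 = 14
  locker 4: 13 + 4 = 17
  locker 5: 11 + 4 = 15
  locker 6: 11 = 11
  locker 7: 8 + 7 = 15
  locker 8: 7 = 7
Every load is within 17 L, so 8 storage lockers suffice.

Yes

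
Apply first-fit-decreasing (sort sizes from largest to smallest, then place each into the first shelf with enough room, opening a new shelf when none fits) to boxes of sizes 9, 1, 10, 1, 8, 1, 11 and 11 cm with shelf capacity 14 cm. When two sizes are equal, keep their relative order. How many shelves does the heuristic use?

5

Sorted descending: 11, 11, 10, 9, 8, 1, 1, 1.
  11 → shelf 1 (new)  [load 11/14]
  11 → shelf 2 (new)  [load 11/14]
  10 → shelf 3 (new)  [load 10/14]
  9 → shelf 4 (new)  [load 9/14]
  8 → shelf 5 (new)  [load 8/14]
  1 → shelf 1  [load 12/14]
  1 → shelf 1  [load 13/14]
  1 → shelf 1  [load 14/14]
5 shelves opened.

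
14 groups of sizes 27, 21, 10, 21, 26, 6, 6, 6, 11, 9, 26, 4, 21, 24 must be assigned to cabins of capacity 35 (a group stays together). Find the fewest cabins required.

7

Total = 27 + 26 + 26 + 24 + 21 + 21 + 21 + 11 + 10 + 9 + 6 + 6 + 6 + 4 = 218.
Lower bound: ⌈218/35⌉ = 7 cabins.
A packing using 7 cabins:
  cabin 1: 27 + 6 = 33
  cabin 2: 26 + 9 = 35
  cabin 3: 26 + 6 = 32
  cabin 4: 24 + 11 = 35
  cabin 5: 21 + 10 + 4 = 35
  cabin 6: 21 + 6 = 27
  cabin 7: 21 = 21
This matches the lower bound, so 7 is optimal.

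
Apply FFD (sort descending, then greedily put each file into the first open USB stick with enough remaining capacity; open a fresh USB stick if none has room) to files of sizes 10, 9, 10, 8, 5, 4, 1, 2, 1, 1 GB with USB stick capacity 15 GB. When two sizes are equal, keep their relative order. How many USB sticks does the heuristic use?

4

Sorted descending: 10, 10, 9, 8, 5, 4, 2, 1, 1, 1.
  10 → USB stick 1 (new)  [load 10/15]
  10 → USB stick 2 (new)  [load 10/15]
  9 → USB stick 3 (new)  [load 9/15]
  8 → USB stick 4 (new)  [load 8/15]
  5 → USB stick 1  [load 15/15]
  4 → USB stick 2  [load 14/15]
  2 → USB stick 3  [load 11/15]
  1 → USB stick 2  [load 15/15]
  1 → USB stick 3  [load 12/15]
  1 → USB stick 3  [load 13/15]
4 USB sticks opened.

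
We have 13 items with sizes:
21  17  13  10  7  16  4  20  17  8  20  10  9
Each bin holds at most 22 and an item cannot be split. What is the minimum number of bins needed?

9

Total = 21 + 20 + 20 + 17 + 17 + 16 + 13 + 10 + 10 + 9 + 8 + 7 + 4 = 172.
Lower bound: ⌈172/22⌉ = 8 bins.
A packing using 9 bins:
  bin 1: 21 = 21
  bin 2: 20 = 20
  bin 3: 20 = 20
  bin 4: 17 + 4 = 21
  bin 5: 17 = 17
  bin 6: 16 = 16
  bin 7: 13 + 9 = 22
  bin 8: 10 + 10 = 20
  bin 9: 8 + 7 = 15
No arrangement into 8 bins stays within capacity, so 9 is optimal.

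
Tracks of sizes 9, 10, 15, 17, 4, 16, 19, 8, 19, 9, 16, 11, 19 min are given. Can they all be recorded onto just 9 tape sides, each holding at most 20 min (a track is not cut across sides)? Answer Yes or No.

No

Total = 172 min; ⌈172/20⌉ = 9.
The bound of 9 does not rule out 9, but exhaustive search shows no assignment into 9 tape sides of capacity 20 min exists — the minimum is 10.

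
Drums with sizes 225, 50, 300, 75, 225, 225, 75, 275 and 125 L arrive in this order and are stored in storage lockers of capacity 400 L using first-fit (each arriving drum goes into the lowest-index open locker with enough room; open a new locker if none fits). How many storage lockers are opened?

  225 → locker 1 (new)  [load 225/400]
  50 → locker 1  [load 275/400]
  300 → locker 2 (new)  [load 300/400]
  75 → locker 1  [load 350/400]
  225 → locker 3 (new)  [load 225/400]
  225 → locker 4 (new)  [load 225/400]
  75 → locker 2  [load 375/400]
  275 → locker 5 (new)  [load 275/400]
  125 → locker 3  [load 350/400]
5 storage lockers opened.

5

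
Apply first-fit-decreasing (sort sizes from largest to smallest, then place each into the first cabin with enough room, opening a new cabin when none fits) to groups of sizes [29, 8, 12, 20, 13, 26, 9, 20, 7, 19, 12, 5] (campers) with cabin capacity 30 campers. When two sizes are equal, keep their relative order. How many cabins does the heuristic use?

Sorted descending: 29, 26, 20, 20, 19, 13, 12, 12, 9, 8, 7, 5.
  29 → cabin 1 (new)  [load 29/30]
  26 → cabin 2 (new)  [load 26/30]
  20 → cabin 3 (new)  [load 20/30]
  20 → cabin 4 (new)  [load 20/30]
  19 → cabin 5 (new)  [load 19/30]
  13 → cabin 6 (new)  [load 13/30]
  12 → cabin 6  [load 25/30]
  12 → cabin 7 (new)  [load 12/30]
  9 → cabin 3  [load 29/30]
  8 → cabin 4  [load 28/30]
  7 → cabin 5  [load 26/30]
  5 → cabin 6  [load 30/30]
7 cabins opened.

7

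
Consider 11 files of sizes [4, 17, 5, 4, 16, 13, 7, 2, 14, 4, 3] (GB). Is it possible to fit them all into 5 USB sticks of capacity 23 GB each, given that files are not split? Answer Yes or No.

A valid assignment using 4 USB sticks:
  USB stick 1: 17 + 5 = 22
  USB stick 2: 16 + 7 = 23
  USB stick 3: 14 + 4 + 4 = 22
  USB stick 4: 13 + 4 + 3 + 2 = 22
That uses only 4 ≤ 5, so 5 USB sticks are enough.

Yes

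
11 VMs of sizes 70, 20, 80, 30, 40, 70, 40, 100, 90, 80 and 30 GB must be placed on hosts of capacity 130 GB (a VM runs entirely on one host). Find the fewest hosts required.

Total = 100 + 90 + 80 + 80 + 70 + 70 + 40 + 40 + 30 + 30 + 20 = 650 GB.
Lower bound: ⌈650/130⌉ = 5 hosts.
Also, 6 VMs each exceed 65 GB, and no two of those can share a host, so at least 6 hosts are needed.
A packing using 6 hosts:
  host 1: 100 + 30 = 130
  host 2: 90 + 40 = 130
  host 3: 80 + 40 = 120
  host 4: 80 + 30 + 20 = 130
  host 5: 70 = 70
  host 6: 70 = 70
This matches the lower bound, so 6 is optimal.

6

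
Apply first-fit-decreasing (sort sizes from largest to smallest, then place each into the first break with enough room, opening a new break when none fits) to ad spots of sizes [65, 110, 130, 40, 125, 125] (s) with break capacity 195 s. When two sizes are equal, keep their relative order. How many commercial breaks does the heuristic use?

Sorted descending: 130, 125, 125, 110, 65, 40.
  130 → break 1 (new)  [load 130/195]
  125 → break 2 (new)  [load 125/195]
  125 → break 3 (new)  [load 125/195]
  110 → break 4 (new)  [load 110/195]
  65 → break 1  [load 195/195]
  40 → break 2  [load 165/195]
4 commercial breaks opened.

4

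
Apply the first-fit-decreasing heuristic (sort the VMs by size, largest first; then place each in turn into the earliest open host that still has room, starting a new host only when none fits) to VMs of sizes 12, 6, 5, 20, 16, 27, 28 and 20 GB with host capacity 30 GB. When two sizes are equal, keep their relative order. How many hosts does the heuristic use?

Sorted descending: 28, 27, 20, 20, 16, 12, 6, 5.
  28 → host 1 (new)  [load 28/30]
  27 → host 2 (new)  [load 27/30]
  20 → host 3 (new)  [load 20/30]
  20 → host 4 (new)  [load 20/30]
  16 → host 5 (new)  [load 16/30]
  12 → host 5  [load 28/30]
  6 → host 3  [load 26/30]
  5 → host 4  [load 25/30]
5 hosts opened.

5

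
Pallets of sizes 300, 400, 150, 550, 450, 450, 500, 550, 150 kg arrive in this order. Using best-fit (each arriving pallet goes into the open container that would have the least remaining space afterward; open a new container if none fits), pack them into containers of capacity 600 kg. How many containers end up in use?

  300 → container 1 (new)  [load 300/600]
  400 → container 2 (new)  [load 400/600]
  150 → container 2  [load 550/600]
  550 → container 3 (new)  [load 550/600]
  450 → container 4 (new)  [load 450/600]
  450 → container 5 (new)  [load 450/600]
  500 → container 6 (new)  [load 500/600]
  550 → container 7 (new)  [load 550/600]
  150 → container 4  [load 600/600]
7 containers opened.

7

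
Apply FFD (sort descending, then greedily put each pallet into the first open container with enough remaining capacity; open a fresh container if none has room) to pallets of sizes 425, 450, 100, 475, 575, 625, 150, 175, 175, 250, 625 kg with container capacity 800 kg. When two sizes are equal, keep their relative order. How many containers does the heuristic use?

6

Sorted descending: 625, 625, 575, 475, 450, 425, 250, 175, 175, 150, 100.
  625 → container 1 (new)  [load 625/800]
  625 → container 2 (new)  [load 625/800]
  575 → container 3 (new)  [load 575/800]
  475 → container 4 (new)  [load 475/800]
  450 → container 5 (new)  [load 450/800]
  425 → container 6 (new)  [load 425/800]
  250 → container 4  [load 725/800]
  175 → container 1  [load 800/800]
  175 → container 2  [load 800/800]
  150 → container 3  [load 725/800]
  100 → container 5  [load 550/800]
6 containers opened.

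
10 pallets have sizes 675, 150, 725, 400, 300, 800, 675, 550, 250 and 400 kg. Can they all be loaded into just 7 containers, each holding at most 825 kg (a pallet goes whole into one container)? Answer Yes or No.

Yes

A valid assignment using 7 containers:
  container 1: 800 = 800
  container 2: 725 = 725
  container 3: 675 + 150 = 825
  container 4: 675 = 675
  container 5: 550 + 250 = 800
  container 6: 400 + 400 = 800
  container 7: 300 = 300
Every load is within 825 kg, so 7 containers suffice.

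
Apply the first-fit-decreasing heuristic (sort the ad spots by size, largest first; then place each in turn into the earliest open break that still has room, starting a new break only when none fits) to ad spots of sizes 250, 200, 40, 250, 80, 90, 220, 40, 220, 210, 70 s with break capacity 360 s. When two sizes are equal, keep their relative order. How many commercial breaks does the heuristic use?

Sorted descending: 250, 250, 220, 220, 210, 200, 90, 80, 70, 40, 40.
  250 → break 1 (new)  [load 250/360]
  250 → break 2 (new)  [load 250/360]
  220 → break 3 (new)  [load 220/360]
  220 → break 4 (new)  [load 220/360]
  210 → break 5 (new)  [load 210/360]
  200 → break 6 (new)  [load 200/360]
  90 → break 1  [load 340/360]
  80 → break 2  [load 330/360]
  70 → break 3  [load 290/360]
  40 → break 3  [load 330/360]
  40 → break 4  [load 260/360]
6 commercial breaks opened.

6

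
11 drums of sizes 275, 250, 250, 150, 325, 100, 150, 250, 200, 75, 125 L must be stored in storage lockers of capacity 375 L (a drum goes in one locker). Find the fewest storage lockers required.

7

Total = 325 + 275 + 250 + 250 + 250 + 200 + 150 + 150 + 125 + 100 + 75 = 2150 L.
Lower bound: ⌈2150/375⌉ = 6 storage lockers.
A packing using 7 storage lockers:
  locker 1: 325 = 325
  locker 2: 275 + 100 = 375
  locker 3: 250 + 125 = 375
  locker 4: 250 + 75 = 325
  locker 5: 250 = 250
  locker 6: 200 + 150 = 350
  locker 7: 150 = 150
No arrangement into 6 storage lockers stays within capacity, so 7 is optimal.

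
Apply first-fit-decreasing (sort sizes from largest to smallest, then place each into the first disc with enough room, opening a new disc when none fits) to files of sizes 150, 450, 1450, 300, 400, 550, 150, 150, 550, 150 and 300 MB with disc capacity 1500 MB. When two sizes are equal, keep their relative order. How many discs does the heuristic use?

Sorted descending: 1450, 550, 550, 450, 400, 300, 300, 150, 150, 150, 150.
  1450 → disc 1 (new)  [load 1450/1500]
  550 → disc 2 (new)  [load 550/1500]
  550 → disc 2  [load 1100/1500]
  450 → disc 3 (new)  [load 450/1500]
  400 → disc 2  [load 1500/1500]
  300 → disc 3  [load 750/1500]
  300 → disc 3  [load 1050/1500]
  150 → disc 3  [load 1200/1500]
  150 → disc 3  [load 1350/1500]
  150 → disc 3  [load 1500/1500]
  150 → disc 4 (new)  [load 150/1500]
4 discs opened.

4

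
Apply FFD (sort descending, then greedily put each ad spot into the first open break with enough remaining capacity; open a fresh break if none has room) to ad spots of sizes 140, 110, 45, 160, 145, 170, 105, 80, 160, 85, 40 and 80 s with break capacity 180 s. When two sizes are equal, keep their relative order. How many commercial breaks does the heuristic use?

Sorted descending: 170, 160, 160, 145, 140, 110, 105, 85, 80, 80, 45, 40.
  170 → break 1 (new)  [load 170/180]
  160 → break 2 (new)  [load 160/180]
  160 → break 3 (new)  [load 160/180]
  145 → break 4 (new)  [load 145/180]
  140 → break 5 (new)  [load 140/180]
  110 → break 6 (new)  [load 110/180]
  105 → break 7 (new)  [load 105/180]
  85 → break 8 (new)  [load 85/180]
  80 → break 8  [load 165/180]
  80 → break 9 (new)  [load 80/180]
  45 → break 6  [load 155/180]
  40 → break 5  [load 180/180]
9 commercial breaks opened.

9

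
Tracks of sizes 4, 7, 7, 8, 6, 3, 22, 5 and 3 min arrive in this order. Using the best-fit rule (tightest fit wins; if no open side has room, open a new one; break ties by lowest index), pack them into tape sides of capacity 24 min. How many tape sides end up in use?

3

  4 → side 1 (new)  [load 4/24]
  7 → side 1  [load 11/24]
  7 → side 1  [load 18/24]
  8 → side 2 (new)  [load 8/24]
  6 → side 1  [load 24/24]
  3 → side 2  [load 11/24]
  22 → side 3 (new)  [load 22/24]
  5 → side 2  [load 16/24]
  3 → side 2  [load 19/24]
3 tape sides opened.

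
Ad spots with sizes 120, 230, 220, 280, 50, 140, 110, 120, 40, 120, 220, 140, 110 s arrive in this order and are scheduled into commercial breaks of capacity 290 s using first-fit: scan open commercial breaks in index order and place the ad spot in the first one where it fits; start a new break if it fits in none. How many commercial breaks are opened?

  120 → break 1 (new)  [load 120/290]
  230 → break 2 (new)  [load 230/290]
  220 → break 3 (new)  [load 220/290]
  280 → break 4 (new)  [load 280/290]
  50 → break 1  [load 170/290]
  140 → break 5 (new)  [load 140/290]
  110 → break 1  [load 280/290]
  120 → break 5  [load 260/290]
  40 → break 2  [load 270/290]
  120 → break 6 (new)  [load 120/290]
  220 → break 7 (new)  [load 220/290]
  140 → break 6  [load 260/290]
  110 → break 8 (new)  [load 110/290]
8 commercial breaks opened.

8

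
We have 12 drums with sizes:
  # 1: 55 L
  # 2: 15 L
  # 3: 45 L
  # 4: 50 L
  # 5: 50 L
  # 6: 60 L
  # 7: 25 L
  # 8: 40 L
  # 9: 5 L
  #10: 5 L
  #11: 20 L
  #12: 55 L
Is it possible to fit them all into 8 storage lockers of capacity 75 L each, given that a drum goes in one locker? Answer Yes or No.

Yes

A valid assignment using 7 storage lockers:
  locker 1: 60 + 15 = 75
  locker 2: 55 + 20 = 75
  locker 3: 55 + 5 + 5 = 65
  locker 4: 50 + 25 = 75
  locker 5: 50 = 50
  locker 6: 45 = 45
  locker 7: 40 = 40
That uses only 7 ≤ 8, so 8 storage lockers are enough.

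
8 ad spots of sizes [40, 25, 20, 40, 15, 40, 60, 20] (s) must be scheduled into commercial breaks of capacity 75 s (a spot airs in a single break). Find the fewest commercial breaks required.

Total = 60 + 40 + 40 + 40 + 25 + 20 + 20 + 15 = 260 s.
Lower bound: ⌈260/75⌉ = 4 commercial breaks.
A packing using 4 commercial breaks:
  break 1: 60 + 15 = 75
  break 2: 40 + 25 = 65
  break 3: 40 + 20 = 60
  break 4: 40 + 20 = 60
This matches the lower bound, so 4 is optimal.

4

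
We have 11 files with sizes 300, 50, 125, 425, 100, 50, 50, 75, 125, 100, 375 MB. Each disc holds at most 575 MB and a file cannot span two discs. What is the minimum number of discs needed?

Total = 425 + 375 + 300 + 125 + 125 + 100 + 100 + 75 + 50 + 50 + 50 = 1775 MB.
Lower bound: ⌈1775/575⌉ = 4 discs.
A packing using 4 discs:
  disc 1: 425 + 125 = 550
  disc 2: 375 + 125 + 75 = 575
  disc 3: 300 + 100 + 100 + 50 = 550
  disc 4: 50 + 50 = 100
This matches the lower bound, so 4 is optimal.

4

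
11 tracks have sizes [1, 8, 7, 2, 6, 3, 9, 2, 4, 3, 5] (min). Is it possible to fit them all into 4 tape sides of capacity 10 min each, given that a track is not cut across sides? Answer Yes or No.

No

Total = 50 min; ⌈50/10⌉ = 5.
At least 5 tape sides are required, but only 4 are allowed.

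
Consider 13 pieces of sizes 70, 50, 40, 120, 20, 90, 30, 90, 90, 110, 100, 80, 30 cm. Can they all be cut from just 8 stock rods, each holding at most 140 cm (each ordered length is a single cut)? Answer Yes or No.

Yes

A valid assignment using 8 stock rods:
  stock rod 1: 120 + 20 = 140
  stock rod 2: 110 + 30 = 140
  stock rod 3: 100 + 40 = 140
  stock rod 4: 90 + 50 = 140
  stock rod 5: 90 + 30 = 120
  stock rod 6: 90 = 90
  stock rod 7: 80 = 80
  stock rod 8: 70 = 70
Every load is within 140 cm, so 8 stock rods suffice.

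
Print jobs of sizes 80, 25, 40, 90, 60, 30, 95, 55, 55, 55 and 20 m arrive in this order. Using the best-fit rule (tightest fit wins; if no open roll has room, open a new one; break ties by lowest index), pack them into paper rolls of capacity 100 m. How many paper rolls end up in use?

  80 → roll 1 (new)  [load 80/100]
  25 → roll 2 (new)  [load 25/100]
  40 → roll 2  [load 65/100]
  90 → roll 3 (new)  [load 90/100]
  60 → roll 4 (new)  [load 60/100]
  30 → roll 2  [load 95/100]
  95 → roll 5 (new)  [load 95/100]
  55 → roll 6 (new)  [load 55/100]
  55 → roll 7 (new)  [load 55/100]
  55 → roll 8 (new)  [load 55/100]
  20 → roll 1  [load 100/100]
8 paper rolls opened.

8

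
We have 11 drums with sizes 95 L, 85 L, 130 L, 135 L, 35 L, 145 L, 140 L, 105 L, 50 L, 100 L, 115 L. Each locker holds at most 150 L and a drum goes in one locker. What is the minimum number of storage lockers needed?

9

Total = 145 + 140 + 135 + 130 + 115 + 105 + 100 + 95 + 85 + 50 + 35 = 1135 L.
Lower bound: ⌈1135/150⌉ = 8 storage lockers.
Also, 9 drums each exceed 75 L, and no two of those can share a locker, so at least 9 storage lockers are needed.
A packing using 9 storage lockers:
  locker 1: 145 = 145
  locker 2: 140 = 140
  locker 3: 135 = 135
  locker 4: 130 = 130
  locker 5: 115 + 35 = 150
  locker 6: 105 = 105
  locker 7: 100 + 50 = 150
  locker 8: 95 = 95
  locker 9: 85 = 85
This matches the lower bound, so 9 is optimal.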